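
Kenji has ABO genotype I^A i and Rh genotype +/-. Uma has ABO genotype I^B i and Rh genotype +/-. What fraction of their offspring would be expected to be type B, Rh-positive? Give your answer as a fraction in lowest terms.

3/16

ABO cross I^A i × I^B i → offspring phenotypes: 1/4 O, 1/4 A, 1/4 B, 1/4 AB.
Rh cross +/- × +/- → 3/4 Rh+, 1/4 Rh-.
Independent loci: P(type B, Rh-positive) = 1/4 × 3/4 = 3/16.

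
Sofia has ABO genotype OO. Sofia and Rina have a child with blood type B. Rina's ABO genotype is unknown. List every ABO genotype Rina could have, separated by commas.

AB, BB, BO

For each candidate genotype of Rina, check whether crossing it with OO can produce every observed child phenotype.
  AA → possible child types {A} ✗
  AB → possible child types {A, B} ✓
  AO → possible child types {O, A} ✗
  BB → possible child types {B} ✓
  BO → possible child types {O, B} ✓
  OO → possible child types {O} ✗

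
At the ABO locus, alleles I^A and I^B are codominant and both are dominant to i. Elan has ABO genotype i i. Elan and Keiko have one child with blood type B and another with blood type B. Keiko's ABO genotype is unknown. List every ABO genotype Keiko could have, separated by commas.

I^A I^B, I^B I^B, I^B i

For each candidate genotype of Keiko, check whether crossing it with i i can produce every observed child phenotype.
  I^A I^A → possible child types {A} ✗
  I^A I^B → possible child types {A, B} ✓
  I^A i → possible child types {O, A} ✗
  I^B I^B → possible child types {B} ✓
  I^B i → possible child types {O, B} ✓
  i i → possible child types {O} ✗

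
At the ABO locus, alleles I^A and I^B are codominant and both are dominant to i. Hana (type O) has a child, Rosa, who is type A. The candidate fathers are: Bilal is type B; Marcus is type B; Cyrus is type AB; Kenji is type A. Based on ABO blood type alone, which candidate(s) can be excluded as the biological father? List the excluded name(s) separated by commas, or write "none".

A candidate is excluded only if no genotype consistent with his phenotype could produce a type A child with a type O mother.
Bilal (type B): no genotype consistent with that phenotype can produce a type-A child with a type-O mother.
Marcus (type B): no genotype consistent with that phenotype can produce a type-A child with a type-O mother.

Bilal, Marcus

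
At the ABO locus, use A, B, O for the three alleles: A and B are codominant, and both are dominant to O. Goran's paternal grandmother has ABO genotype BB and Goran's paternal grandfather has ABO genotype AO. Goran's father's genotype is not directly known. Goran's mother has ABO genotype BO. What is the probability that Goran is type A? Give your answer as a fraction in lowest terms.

1/8

Goran's father's ABO genotype from BB × AO: 1/2 AB, 1/2 BO.
Crossing each possibility with the mother BO and summing P(type A): 1/2·1/4 + 1/2·0 = 1/8.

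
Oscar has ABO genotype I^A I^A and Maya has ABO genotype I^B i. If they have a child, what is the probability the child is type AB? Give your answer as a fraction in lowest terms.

1/2

ABO cross I^A I^A × I^B i → offspring phenotypes: 1/2 A, 1/2 AB.
So P(type AB) = 1/2.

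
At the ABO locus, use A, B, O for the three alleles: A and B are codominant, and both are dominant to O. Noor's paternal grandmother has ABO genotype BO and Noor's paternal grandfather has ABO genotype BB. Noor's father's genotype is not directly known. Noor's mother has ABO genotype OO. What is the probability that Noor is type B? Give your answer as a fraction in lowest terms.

3/4

Noor's father's ABO genotype from BO × BB: 1/2 BB, 1/2 BO.
Crossing each possibility with the mother OO and summing P(type B): 1/2·1 + 1/2·1/2 = 3/4.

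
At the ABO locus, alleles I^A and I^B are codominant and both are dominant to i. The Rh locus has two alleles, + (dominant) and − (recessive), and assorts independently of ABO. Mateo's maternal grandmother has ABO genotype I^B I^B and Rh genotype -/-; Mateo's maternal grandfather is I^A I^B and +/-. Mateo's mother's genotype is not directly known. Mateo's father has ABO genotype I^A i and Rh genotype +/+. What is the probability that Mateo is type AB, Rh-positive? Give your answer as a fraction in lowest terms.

3/8

Mateo's mother's ABO genotype from I^B I^B × I^A I^B: 1/2 I^A I^B, 1/2 I^B I^B.
Crossing each possibility with the father I^A i and summing P(type AB): 1/2·1/4 + 1/2·1/2 = 3/8.
Similarly for Rh via the mother's Rh distribution: P(Rh+) = 1.
Independent loci: 3/8 × 1 = 3/8.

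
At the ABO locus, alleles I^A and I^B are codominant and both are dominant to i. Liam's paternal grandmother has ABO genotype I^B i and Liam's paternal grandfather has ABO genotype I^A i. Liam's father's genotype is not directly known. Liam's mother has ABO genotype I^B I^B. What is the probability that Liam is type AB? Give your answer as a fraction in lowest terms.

Liam's father's ABO genotype from I^B i × I^A i: 1/4 I^A I^B, 1/4 I^A i, 1/4 I^B i, 1/4 i i.
Crossing each possibility with the mother I^B I^B and summing P(type AB): 1/4·1/2 + 1/4·1/2 + 1/4·0 + 1/4·0 = 1/4.

1/4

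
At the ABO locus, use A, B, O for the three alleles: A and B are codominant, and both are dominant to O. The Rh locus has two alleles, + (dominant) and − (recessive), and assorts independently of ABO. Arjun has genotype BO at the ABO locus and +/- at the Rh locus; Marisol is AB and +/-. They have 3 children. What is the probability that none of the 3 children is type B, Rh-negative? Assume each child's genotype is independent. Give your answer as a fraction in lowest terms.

ABO cross BO × AB → 1/4 A, 1/2 B, 1/4 AB.
Rh cross +/- × +/- → 3/4 Rh+, 1/4 Rh-; so P(type B, Rh-negative) = 1/2 × 1/4 = 1/8 per child.
P(not type B, Rh-negative) = 7/8 for one child; (7/8)^3 = 343/512.

343/512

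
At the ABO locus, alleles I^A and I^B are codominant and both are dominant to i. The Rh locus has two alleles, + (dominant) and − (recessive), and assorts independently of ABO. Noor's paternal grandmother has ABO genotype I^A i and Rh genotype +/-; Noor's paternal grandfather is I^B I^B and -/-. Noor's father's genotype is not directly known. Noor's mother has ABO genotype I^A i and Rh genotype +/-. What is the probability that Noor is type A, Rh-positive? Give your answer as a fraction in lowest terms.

Noor's father's ABO genotype from I^A i × I^B I^B: 1/2 I^A I^B, 1/2 I^B i.
Crossing each possibility with the mother I^A i and summing P(type A): 1/2·1/2 + 1/2·1/4 = 3/8.
Similarly for Rh via the father's Rh distribution: P(Rh+) = 5/8.
Independent loci: 3/8 × 5/8 = 15/64.

15/64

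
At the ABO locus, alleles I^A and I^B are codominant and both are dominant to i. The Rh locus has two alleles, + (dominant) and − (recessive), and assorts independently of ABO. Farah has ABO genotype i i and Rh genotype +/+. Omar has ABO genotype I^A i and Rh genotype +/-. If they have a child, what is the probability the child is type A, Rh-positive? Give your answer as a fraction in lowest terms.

ABO cross i i × I^A i → offspring phenotypes: 1/2 O, 1/2 A.
Rh cross +/+ × +/- → 1 Rh+.
Independent loci: P(type A, Rh-positive) = 1/2 × 1 = 1/2.

1/2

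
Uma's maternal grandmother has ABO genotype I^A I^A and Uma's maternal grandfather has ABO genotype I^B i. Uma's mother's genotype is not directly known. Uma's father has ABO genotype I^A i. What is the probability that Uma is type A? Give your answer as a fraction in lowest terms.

5/8

Uma's mother's ABO genotype from I^A I^A × I^B i: 1/2 I^A I^B, 1/2 I^A i.
Crossing each possibility with the father I^A i and summing P(type A): 1/2·1/2 + 1/2·3/4 = 5/8.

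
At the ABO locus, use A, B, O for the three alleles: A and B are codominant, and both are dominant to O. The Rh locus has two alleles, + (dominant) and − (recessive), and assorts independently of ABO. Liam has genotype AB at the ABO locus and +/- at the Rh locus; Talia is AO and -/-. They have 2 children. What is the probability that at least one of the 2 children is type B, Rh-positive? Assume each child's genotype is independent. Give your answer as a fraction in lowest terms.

ABO cross AB × AO → 1/2 A, 1/4 B, 1/4 AB.
Rh cross +/- × -/- → 1/2 Rh+, 1/2 Rh-; so P(type B, Rh-positive) = 1/4 × 1/2 = 1/8 per child.
P(none) = (7/8)^2 = 49/64; P(at least one) = 1 − 49/64 = 15/64.

15/64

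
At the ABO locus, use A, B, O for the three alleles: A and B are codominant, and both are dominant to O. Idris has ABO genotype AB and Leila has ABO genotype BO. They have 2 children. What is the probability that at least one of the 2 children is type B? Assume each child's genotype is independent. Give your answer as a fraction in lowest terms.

3/4

ABO cross AB × BO → 1/4 A, 1/2 B, 1/4 AB.
So P(type B) = 1/2 per child.
P(none) = (1/2)^2 = 1/4; P(at least one) = 1 − 1/4 = 3/4.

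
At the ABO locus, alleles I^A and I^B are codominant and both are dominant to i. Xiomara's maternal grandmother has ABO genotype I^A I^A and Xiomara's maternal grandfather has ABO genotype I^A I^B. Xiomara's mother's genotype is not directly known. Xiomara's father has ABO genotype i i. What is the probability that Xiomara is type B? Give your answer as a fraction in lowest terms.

Xiomara's mother's ABO genotype from I^A I^A × I^A I^B: 1/2 I^A I^A, 1/2 I^A I^B.
Crossing each possibility with the father i i and summing P(type B): 1/2·0 + 1/2·1/2 = 1/4.

1/4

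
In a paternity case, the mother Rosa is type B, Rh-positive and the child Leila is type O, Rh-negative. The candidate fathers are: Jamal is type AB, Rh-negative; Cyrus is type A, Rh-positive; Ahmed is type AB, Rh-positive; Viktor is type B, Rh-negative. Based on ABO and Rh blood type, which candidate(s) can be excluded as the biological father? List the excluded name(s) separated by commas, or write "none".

A candidate is excluded only if no genotype consistent with his phenotype could produce a type O, Rh-negative child with a type B, Rh-positive mother.
Jamal (type AB, Rh-): no genotype consistent with that phenotype can produce a type-O Rh- child with a type-B mother.
Ahmed (type AB, Rh+): no genotype consistent with that phenotype can produce a type-O Rh- child with a type-B mother.

Jamal, Ahmed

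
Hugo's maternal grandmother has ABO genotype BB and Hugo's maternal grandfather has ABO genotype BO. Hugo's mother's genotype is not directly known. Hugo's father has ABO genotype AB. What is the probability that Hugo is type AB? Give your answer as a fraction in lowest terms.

3/8

Hugo's mother's ABO genotype from BB × BO: 1/2 BB, 1/2 BO.
Crossing each possibility with the father AB and summing P(type AB): 1/2·1/2 + 1/2·1/4 = 3/8.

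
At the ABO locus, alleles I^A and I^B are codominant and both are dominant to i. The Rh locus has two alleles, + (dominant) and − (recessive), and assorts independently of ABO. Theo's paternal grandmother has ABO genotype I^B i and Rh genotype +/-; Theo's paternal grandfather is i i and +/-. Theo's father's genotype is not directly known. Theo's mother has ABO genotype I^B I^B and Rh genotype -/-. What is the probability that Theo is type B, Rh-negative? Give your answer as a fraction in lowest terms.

1/2

Theo's father's ABO genotype from I^B i × i i: 1/2 I^B i, 1/2 i i.
Crossing each possibility with the mother I^B I^B and summing P(type B): 1/2·1 + 1/2·1 = 1.
Similarly for Rh via the father's Rh distribution: P(Rh-) = 1/2.
Independent loci: 1 × 1/2 = 1/2.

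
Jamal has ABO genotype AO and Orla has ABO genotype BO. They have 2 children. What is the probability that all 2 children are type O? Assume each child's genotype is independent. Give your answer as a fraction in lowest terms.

1/16

ABO cross AO × BO → 1/4 O, 1/4 A, 1/4 B, 1/4 AB.
So P(type O) = 1/4 per child.
All 2 independent: (1/4)^2 = 1/16.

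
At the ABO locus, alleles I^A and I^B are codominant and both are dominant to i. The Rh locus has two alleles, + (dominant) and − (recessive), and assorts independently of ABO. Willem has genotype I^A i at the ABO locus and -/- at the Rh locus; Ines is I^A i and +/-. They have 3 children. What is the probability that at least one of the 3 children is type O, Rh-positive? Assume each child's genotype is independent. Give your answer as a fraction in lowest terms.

ABO cross I^A i × I^A i → 1/4 O, 3/4 A.
Rh cross -/- × +/- → 1/2 Rh+, 1/2 Rh-; so P(type O, Rh-positive) = 1/4 × 1/2 = 1/8 per child.
P(none) = (7/8)^3 = 343/512; P(at least one) = 1 − 343/512 = 169/512.

169/512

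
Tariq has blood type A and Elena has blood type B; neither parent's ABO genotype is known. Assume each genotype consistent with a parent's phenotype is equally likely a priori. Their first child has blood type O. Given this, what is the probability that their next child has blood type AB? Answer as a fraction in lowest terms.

1/4

Possible genotypes: Tariq ∈ {I^A I^A, I^A i}; Elena ∈ {I^B I^B, I^B i}.
Weight each parental genotype pair by prior × P(type-O child):
  I^A i × I^B i: posterior weight 1; P(next child type AB) = 1/4.
Weighted sum = 1/4.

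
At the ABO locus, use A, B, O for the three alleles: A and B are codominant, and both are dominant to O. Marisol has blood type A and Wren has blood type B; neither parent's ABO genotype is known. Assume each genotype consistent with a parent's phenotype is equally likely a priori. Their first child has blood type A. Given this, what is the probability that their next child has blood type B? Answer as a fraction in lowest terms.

1/12

Possible genotypes: Marisol ∈ {AA, AO}; Wren ∈ {BB, BO}.
Weight each parental genotype pair by prior × P(type-A child):
  AA × BO: posterior weight 2/3; P(next child type B) = 0.
  AO × BO: posterior weight 1/3; P(next child type B) = 1/4.
Weighted sum = 1/12.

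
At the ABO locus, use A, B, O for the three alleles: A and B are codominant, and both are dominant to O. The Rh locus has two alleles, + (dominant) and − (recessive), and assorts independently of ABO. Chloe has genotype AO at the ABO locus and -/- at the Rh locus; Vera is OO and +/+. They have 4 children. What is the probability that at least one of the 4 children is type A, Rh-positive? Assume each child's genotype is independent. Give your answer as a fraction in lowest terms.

15/16

ABO cross AO × OO → 1/2 O, 1/2 A.
Rh cross -/- × +/+ → 1 Rh+; so P(type A, Rh-positive) = 1/2 × 1 = 1/2 per child.
P(none) = (1/2)^4 = 1/16; P(at least one) = 1 − 1/16 = 15/16.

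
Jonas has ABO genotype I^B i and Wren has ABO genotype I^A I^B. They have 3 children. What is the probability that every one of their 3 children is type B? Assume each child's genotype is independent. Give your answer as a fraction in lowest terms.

ABO cross I^B i × I^A I^B → 1/4 A, 1/2 B, 1/4 AB.
So P(type B) = 1/2 per child.
All 3 independent: (1/2)^3 = 1/8.

1/8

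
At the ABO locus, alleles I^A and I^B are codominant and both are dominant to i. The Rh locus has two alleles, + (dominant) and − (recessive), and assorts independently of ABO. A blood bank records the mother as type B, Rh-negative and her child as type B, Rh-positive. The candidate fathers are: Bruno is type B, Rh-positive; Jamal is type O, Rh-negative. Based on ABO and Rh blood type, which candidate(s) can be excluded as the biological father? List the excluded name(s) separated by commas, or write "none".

Jamal

A candidate is excluded only if no genotype consistent with his phenotype could produce a type B, Rh-positive child with a type B, Rh-negative mother.
Jamal (type O, Rh-): no genotype consistent with that phenotype can produce a type-B Rh+ child with a type-B mother.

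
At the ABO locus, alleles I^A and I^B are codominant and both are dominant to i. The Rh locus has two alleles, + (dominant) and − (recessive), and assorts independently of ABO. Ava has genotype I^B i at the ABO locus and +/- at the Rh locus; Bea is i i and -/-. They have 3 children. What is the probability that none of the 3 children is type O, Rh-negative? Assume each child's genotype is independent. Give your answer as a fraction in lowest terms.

27/64

ABO cross I^B i × i i → 1/2 O, 1/2 B.
Rh cross +/- × -/- → 1/2 Rh+, 1/2 Rh-; so P(type O, Rh-negative) = 1/2 × 1/2 = 1/4 per child.
P(not type O, Rh-negative) = 3/4 for one child; (3/4)^3 = 27/64.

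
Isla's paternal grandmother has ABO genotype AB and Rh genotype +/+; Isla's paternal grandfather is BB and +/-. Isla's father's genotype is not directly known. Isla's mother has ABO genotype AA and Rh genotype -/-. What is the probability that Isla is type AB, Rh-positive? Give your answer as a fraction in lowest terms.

Isla's father's ABO genotype from AB × BB: 1/2 AB, 1/2 BB.
Crossing each possibility with the mother AA and summing P(type AB): 1/2·1/2 + 1/2·1 = 3/4.
Similarly for Rh via the father's Rh distribution: P(Rh+) = 3/4.
Independent loci: 3/4 × 3/4 = 9/16.

9/16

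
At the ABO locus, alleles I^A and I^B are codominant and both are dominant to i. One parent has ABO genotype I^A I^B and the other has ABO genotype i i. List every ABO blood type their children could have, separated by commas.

A, B

Gametes from I^A I^B × i i give offspring ABO genotypes I^A i, I^B i, i.e. phenotypes A, B.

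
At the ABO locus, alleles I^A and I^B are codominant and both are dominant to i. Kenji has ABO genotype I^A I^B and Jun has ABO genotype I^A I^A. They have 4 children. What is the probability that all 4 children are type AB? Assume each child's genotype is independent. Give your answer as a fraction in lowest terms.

ABO cross I^A I^B × I^A I^A → 1/2 A, 1/2 AB.
So P(type AB) = 1/2 per child.
All 4 independent: (1/2)^4 = 1/16.

1/16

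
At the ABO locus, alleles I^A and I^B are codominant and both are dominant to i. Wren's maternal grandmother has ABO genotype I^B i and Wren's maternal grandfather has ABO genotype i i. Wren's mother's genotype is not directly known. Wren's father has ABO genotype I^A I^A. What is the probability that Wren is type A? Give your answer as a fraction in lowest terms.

3/4

Wren's mother's ABO genotype from I^B i × i i: 1/2 I^B i, 1/2 i i.
Crossing each possibility with the father I^A I^A and summing P(type A): 1/2·1/2 + 1/2·1 = 3/4.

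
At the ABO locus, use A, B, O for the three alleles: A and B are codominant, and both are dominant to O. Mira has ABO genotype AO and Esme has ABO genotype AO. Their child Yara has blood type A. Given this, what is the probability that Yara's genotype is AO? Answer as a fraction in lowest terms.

2/3

Cross AO × AO → 1/4 AA, 1/2 AO, 1/4 OO.
Type-A genotypes among offspring: AA (1/4), AO (1/2); total 3/4.
P(AO | type A) = (1/2) / (3/4) = 2/3.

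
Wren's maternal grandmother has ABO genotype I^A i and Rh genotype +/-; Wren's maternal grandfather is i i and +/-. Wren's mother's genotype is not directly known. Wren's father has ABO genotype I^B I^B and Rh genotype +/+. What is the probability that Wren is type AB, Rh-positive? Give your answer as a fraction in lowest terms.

1/4

Wren's mother's ABO genotype from I^A i × i i: 1/2 I^A i, 1/2 i i.
Crossing each possibility with the father I^B I^B and summing P(type AB): 1/2·1/2 + 1/2·0 = 1/4.
Similarly for Rh via the mother's Rh distribution: P(Rh+) = 1.
Independent loci: 1/4 × 1 = 1/4.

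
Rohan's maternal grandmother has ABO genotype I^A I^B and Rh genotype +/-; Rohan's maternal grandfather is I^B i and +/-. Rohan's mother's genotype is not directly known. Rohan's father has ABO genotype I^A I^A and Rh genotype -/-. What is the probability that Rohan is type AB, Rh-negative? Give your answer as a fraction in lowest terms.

Rohan's mother's ABO genotype from I^A I^B × I^B i: 1/4 I^A I^B, 1/4 I^A i, 1/4 I^B I^B, 1/4 I^B i.
Crossing each possibility with the father I^A I^A and summing P(type AB): 1/4·1/2 + 1/4·0 + 1/4·1 + 1/4·1/2 = 1/2.
Similarly for Rh via the mother's Rh distribution: P(Rh-) = 1/2.
Independent loci: 1/2 × 1/2 = 1/4.

1/4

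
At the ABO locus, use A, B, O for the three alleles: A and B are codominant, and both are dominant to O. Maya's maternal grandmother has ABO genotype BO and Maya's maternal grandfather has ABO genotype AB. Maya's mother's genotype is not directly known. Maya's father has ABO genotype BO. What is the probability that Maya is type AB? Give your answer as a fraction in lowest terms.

Maya's mother's ABO genotype from BO × AB: 1/4 AB, 1/4 AO, 1/4 BB, 1/4 BO.
Crossing each possibility with the father BO and summing P(type AB): 1/4·1/4 + 1/4·1/4 + 1/4·0 + 1/4·0 = 1/8.

1/8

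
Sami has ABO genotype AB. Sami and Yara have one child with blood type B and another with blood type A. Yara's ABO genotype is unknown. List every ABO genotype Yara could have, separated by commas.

For each candidate genotype of Yara, check whether crossing it with AB can produce every observed child phenotype.
  AA → possible child types {A, AB} ✗
  AB → possible child types {A, B, AB} ✓
  AO → possible child types {A, B, AB} ✓
  BB → possible child types {B, AB} ✗
  BO → possible child types {A, B, AB} ✓
  OO → possible child types {A, B} ✓

AB, AO, BO, OO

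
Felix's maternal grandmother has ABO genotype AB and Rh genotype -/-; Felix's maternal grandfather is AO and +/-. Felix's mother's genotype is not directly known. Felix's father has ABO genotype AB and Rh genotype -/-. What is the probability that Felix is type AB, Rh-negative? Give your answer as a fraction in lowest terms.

Felix's mother's ABO genotype from AB × AO: 1/4 AA, 1/4 AB, 1/4 AO, 1/4 BO.
Crossing each possibility with the father AB and summing P(type AB): 1/4·1/2 + 1/4·1/2 + 1/4·1/4 + 1/4·1/4 = 3/8.
Similarly for Rh via the mother's Rh distribution: P(Rh-) = 3/4.
Independent loci: 3/8 × 3/4 = 9/32.

9/32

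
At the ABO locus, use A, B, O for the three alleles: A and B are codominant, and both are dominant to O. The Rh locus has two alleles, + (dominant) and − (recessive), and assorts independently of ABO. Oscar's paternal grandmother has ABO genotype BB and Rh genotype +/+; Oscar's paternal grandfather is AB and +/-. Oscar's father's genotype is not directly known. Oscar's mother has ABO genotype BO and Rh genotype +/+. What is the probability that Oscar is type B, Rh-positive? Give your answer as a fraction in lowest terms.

Oscar's father's ABO genotype from BB × AB: 1/2 AB, 1/2 BB.
Crossing each possibility with the mother BO and summing P(type B): 1/2·1/2 + 1/2·1 = 3/4.
Similarly for Rh via the father's Rh distribution: P(Rh+) = 1.
Independent loci: 3/4 × 1 = 3/4.

3/4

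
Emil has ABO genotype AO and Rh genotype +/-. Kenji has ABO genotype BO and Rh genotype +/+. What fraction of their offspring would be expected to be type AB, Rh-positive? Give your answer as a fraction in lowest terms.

ABO cross AO × BO → offspring phenotypes: 1/4 O, 1/4 A, 1/4 B, 1/4 AB.
Rh cross +/- × +/+ → 1 Rh+.
Independent loci: P(type AB, Rh-positive) = 1/4 × 1 = 1/4.

1/4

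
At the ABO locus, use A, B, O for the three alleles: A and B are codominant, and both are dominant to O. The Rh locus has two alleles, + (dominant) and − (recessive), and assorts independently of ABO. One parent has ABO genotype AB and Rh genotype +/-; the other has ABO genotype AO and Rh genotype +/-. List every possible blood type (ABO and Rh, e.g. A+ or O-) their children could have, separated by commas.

A+, A-, B+, B-, AB+, AB-

Gametes from AB × AO give offspring ABO genotypes AA, AB, AO, BO, i.e. phenotypes A, B, AB.
Rh cross +/- × +/- → phenotypes Rh+, Rh-.
Combining independently: A+, A-, B+, B-, AB+, AB-.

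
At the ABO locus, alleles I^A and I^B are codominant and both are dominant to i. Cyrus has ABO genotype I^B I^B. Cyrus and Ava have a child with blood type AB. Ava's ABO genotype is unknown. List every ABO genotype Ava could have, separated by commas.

I^A I^A, I^A I^B, I^A i

For each candidate genotype of Ava, check whether crossing it with I^B I^B can produce every observed child phenotype.
  I^A I^A → possible child types {AB} ✓
  I^A I^B → possible child types {B, AB} ✓
  I^A i → possible child types {B, AB} ✓
  I^B I^B → possible child types {B} ✗
  I^B i → possible child types {B} ✗
  i i → possible child types {B} ✗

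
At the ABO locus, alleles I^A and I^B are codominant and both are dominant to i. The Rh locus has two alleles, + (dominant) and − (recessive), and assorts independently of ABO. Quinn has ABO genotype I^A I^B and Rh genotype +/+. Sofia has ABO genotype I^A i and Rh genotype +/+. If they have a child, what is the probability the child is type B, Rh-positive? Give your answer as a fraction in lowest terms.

ABO cross I^A I^B × I^A i → offspring phenotypes: 1/2 A, 1/4 B, 1/4 AB.
Rh cross +/+ × +/+ → 1 Rh+.
Independent loci: P(type B, Rh-positive) = 1/4 × 1 = 1/4.

1/4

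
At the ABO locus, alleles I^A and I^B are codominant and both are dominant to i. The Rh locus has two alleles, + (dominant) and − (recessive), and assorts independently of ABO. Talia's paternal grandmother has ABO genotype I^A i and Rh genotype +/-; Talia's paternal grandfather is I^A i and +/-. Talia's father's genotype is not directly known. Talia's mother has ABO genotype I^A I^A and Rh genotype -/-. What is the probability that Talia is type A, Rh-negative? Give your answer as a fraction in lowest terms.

Talia's father's ABO genotype from I^A i × I^A i: 1/4 I^A I^A, 1/2 I^A i, 1/4 i i.
Crossing each possibility with the mother I^A I^A and summing P(type A): 1/4·1 + 1/2·1 + 1/4·1 = 1.
Similarly for Rh via the father's Rh distribution: P(Rh-) = 1/2.
Independent loci: 1 × 1/2 = 1/2.

1/2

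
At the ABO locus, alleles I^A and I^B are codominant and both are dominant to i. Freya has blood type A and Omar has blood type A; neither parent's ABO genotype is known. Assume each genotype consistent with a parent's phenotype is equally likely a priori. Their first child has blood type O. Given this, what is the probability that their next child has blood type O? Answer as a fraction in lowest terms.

1/4

Possible genotypes: Freya ∈ {I^A I^A, I^A i}; Omar ∈ {I^A I^A, I^A i}.
Weight each parental genotype pair by prior × P(type-O child):
  I^A i × I^A i: posterior weight 1; P(next child type O) = 1/4.
Weighted sum = 1/4.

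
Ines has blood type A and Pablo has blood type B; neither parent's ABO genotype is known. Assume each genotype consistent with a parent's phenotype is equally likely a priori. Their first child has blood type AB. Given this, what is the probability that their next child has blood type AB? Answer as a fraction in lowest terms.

25/36

Possible genotypes: Ines ∈ {I^A I^A, I^A i}; Pablo ∈ {I^B I^B, I^B i}.
Weight each parental genotype pair by prior × P(type-AB child):
  I^A I^A × I^B I^B: posterior weight 4/9; P(next child type AB) = 1.
  I^A I^A × I^B i: posterior weight 2/9; P(next child type AB) = 1/2.
  I^A i × I^B I^B: posterior weight 2/9; P(next child type AB) = 1/2.
  I^A i × I^B i: posterior weight 1/9; P(next child type AB) = 1/4.
Weighted sum = 25/36.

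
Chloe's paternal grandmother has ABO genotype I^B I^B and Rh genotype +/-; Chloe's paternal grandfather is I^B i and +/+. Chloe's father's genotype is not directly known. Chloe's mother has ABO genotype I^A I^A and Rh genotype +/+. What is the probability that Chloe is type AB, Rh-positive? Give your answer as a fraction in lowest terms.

Chloe's father's ABO genotype from I^B I^B × I^B i: 1/2 I^B I^B, 1/2 I^B i.
Crossing each possibility with the mother I^A I^A and summing P(type AB): 1/2·1 + 1/2·1/2 = 3/4.
Similarly for Rh via the father's Rh distribution: P(Rh+) = 1.
Independent loci: 3/4 × 1 = 3/4.

3/4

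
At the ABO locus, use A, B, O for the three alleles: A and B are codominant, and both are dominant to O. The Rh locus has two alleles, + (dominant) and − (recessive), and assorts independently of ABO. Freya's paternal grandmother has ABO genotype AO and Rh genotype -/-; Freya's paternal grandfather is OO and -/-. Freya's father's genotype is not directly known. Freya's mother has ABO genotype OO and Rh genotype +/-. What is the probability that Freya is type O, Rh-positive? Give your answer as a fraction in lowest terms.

3/8

Freya's father's ABO genotype from AO × OO: 1/2 AO, 1/2 OO.
Crossing each possibility with the mother OO and summing P(type O): 1/2·1/2 + 1/2·1 = 3/4.
Similarly for Rh via the father's Rh distribution: P(Rh+) = 1/2.
Independent loci: 3/4 × 1/2 = 3/8.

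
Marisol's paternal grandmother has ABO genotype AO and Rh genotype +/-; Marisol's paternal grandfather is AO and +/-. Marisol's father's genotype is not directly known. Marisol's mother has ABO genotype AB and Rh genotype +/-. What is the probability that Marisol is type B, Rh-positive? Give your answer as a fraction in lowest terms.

Marisol's father's ABO genotype from AO × AO: 1/4 AA, 1/2 AO, 1/4 OO.
Crossing each possibility with the mother AB and summing P(type B): 1/4·0 + 1/2·1/4 + 1/4·1/2 = 1/4.
Similarly for Rh via the father's Rh distribution: P(Rh+) = 3/4.
Independent loci: 1/4 × 3/4 = 3/16.

3/16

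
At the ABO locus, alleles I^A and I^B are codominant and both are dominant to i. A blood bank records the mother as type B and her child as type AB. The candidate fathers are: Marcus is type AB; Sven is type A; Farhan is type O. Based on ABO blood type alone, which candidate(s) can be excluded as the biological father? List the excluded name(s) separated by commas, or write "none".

A candidate is excluded only if no genotype consistent with his phenotype could produce a type AB child with a type B mother.
Farhan (type O): no genotype consistent with that phenotype can produce a type-AB child with a type-B mother.

Farhan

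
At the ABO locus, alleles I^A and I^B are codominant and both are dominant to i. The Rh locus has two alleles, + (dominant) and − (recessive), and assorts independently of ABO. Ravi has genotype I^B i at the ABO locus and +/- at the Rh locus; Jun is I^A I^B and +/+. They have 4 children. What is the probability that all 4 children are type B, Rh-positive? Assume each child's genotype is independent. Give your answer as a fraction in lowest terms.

ABO cross I^B i × I^A I^B → 1/4 A, 1/2 B, 1/4 AB.
Rh cross +/- × +/+ → 1 Rh+; so P(type B, Rh-positive) = 1/2 × 1 = 1/2 per child.
All 4 independent: (1/2)^4 = 1/16.

1/16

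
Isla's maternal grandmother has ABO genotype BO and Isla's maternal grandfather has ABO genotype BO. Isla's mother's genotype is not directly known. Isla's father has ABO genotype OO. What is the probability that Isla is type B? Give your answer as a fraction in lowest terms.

Isla's mother's ABO genotype from BO × BO: 1/4 BB, 1/2 BO, 1/4 OO.
Crossing each possibility with the father OO and summing P(type B): 1/4·1 + 1/2·1/2 + 1/4·0 = 1/2.

1/2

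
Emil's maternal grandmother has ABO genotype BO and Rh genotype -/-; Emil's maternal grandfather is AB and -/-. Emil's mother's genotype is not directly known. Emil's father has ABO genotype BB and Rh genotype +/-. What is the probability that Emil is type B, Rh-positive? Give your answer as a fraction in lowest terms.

Emil's mother's ABO genotype from BO × AB: 1/4 AB, 1/4 AO, 1/4 BB, 1/4 BO.
Crossing each possibility with the father BB and summing P(type B): 1/4·1/2 + 1/4·1/2 + 1/4·1 + 1/4·1 = 3/4.
Similarly for Rh via the mother's Rh distribution: P(Rh+) = 1/2.
Independent loci: 3/4 × 1/2 = 3/8.

3/8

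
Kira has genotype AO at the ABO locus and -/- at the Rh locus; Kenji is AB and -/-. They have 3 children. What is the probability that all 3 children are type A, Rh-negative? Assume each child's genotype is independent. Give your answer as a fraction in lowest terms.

1/8

ABO cross AO × AB → 1/2 A, 1/4 B, 1/4 AB.
Rh cross -/- × -/- → 1 Rh-; so P(type A, Rh-negative) = 1/2 × 1 = 1/2 per child.
All 3 independent: (1/2)^3 = 1/8.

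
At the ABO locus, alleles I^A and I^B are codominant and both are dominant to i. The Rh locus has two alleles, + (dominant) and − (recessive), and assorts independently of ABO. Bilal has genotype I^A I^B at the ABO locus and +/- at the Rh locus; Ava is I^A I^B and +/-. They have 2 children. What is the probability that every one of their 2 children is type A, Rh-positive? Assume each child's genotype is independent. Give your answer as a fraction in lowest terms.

ABO cross I^A I^B × I^A I^B → 1/4 A, 1/4 B, 1/2 AB.
Rh cross +/- × +/- → 3/4 Rh+, 1/4 Rh-; so P(type A, Rh-positive) = 1/4 × 3/4 = 3/16 per child.
All 2 independent: (3/16)^2 = 9/256.

9/256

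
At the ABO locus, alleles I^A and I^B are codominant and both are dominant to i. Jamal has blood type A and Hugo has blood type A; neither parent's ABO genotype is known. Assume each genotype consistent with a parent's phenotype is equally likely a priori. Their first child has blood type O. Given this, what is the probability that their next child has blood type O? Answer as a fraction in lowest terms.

Possible genotypes: Jamal ∈ {I^A I^A, I^A i}; Hugo ∈ {I^A I^A, I^A i}.
Weight each parental genotype pair by prior × P(type-O child):
  I^A i × I^A i: posterior weight 1; P(next child type O) = 1/4.
Weighted sum = 1/4.

1/4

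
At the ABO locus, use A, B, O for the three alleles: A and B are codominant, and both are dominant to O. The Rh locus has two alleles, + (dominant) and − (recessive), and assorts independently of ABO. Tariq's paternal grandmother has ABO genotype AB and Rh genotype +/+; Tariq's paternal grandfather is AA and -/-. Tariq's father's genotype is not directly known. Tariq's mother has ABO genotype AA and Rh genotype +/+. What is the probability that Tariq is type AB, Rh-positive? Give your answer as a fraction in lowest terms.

Tariq's father's ABO genotype from AB × AA: 1/2 AA, 1/2 AB.
Crossing each possibility with the mother AA and summing P(type AB): 1/2·0 + 1/2·1/2 = 1/4.
Similarly for Rh via the father's Rh distribution: P(Rh+) = 1.
Independent loci: 1/4 × 1 = 1/4.

1/4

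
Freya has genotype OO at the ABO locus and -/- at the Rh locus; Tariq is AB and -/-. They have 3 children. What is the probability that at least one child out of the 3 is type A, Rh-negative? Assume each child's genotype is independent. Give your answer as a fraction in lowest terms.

ABO cross OO × AB → 1/2 A, 1/2 B.
Rh cross -/- × -/- → 1 Rh-; so P(type A, Rh-negative) = 1/2 × 1 = 1/2 per child.
P(none) = (1/2)^3 = 1/8; P(at least one) = 1 − 1/8 = 7/8.

7/8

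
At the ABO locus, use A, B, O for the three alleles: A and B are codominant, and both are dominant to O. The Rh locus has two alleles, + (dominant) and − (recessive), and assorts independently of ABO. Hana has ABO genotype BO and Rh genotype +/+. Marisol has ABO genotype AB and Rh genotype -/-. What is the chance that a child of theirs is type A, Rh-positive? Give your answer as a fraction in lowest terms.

ABO cross BO × AB → offspring phenotypes: 1/4 A, 1/2 B, 1/4 AB.
Rh cross +/+ × -/- → 1 Rh+.
Independent loci: P(type A, Rh-positive) = 1/4 × 1 = 1/4.

1/4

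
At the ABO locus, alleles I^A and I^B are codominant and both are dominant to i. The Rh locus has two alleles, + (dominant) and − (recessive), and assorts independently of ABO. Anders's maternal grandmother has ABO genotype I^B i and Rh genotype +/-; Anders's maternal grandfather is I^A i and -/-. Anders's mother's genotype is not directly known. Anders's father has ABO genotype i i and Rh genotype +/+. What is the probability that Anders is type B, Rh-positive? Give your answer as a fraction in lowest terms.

Anders's mother's ABO genotype from I^B i × I^A i: 1/4 I^A I^B, 1/4 I^A i, 1/4 I^B i, 1/4 i i.
Crossing each possibility with the father i i and summing P(type B): 1/4·1/2 + 1/4·0 + 1/4·1/2 + 1/4·0 = 1/4.
Similarly for Rh via the mother's Rh distribution: P(Rh+) = 1.
Independent loci: 1/4 × 1 = 1/4.

1/4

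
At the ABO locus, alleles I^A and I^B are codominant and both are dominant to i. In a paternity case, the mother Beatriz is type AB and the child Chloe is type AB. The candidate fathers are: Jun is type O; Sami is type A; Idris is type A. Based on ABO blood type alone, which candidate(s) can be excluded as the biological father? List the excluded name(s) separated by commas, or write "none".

Jun

A candidate is excluded only if no genotype consistent with his phenotype could produce a type AB child with a type AB mother.
Jun (type O): no genotype consistent with that phenotype can produce a type-AB child with a type-AB mother.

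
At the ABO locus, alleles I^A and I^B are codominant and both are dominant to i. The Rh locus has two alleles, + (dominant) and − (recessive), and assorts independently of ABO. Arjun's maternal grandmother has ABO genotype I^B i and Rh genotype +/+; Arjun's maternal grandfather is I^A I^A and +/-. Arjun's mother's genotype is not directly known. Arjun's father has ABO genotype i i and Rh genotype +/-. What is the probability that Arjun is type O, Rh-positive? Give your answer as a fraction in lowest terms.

Arjun's mother's ABO genotype from I^B i × I^A I^A: 1/2 I^A I^B, 1/2 I^A i.
Crossing each possibility with the father i i and summing P(type O): 1/2·0 + 1/2·1/2 = 1/4.
Similarly for Rh via the mother's Rh distribution: P(Rh+) = 7/8.
Independent loci: 1/4 × 7/8 = 7/32.

7/32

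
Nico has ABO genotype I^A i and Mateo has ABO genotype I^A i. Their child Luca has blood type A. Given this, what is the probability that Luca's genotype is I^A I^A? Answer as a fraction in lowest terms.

Cross I^A i × I^A i → 1/4 I^A I^A, 1/2 I^A i, 1/4 i i.
Type-A genotypes among offspring: I^A I^A (1/4), I^A i (1/2); total 3/4.
P(I^A I^A | type A) = (1/4) / (3/4) = 1/3.

1/3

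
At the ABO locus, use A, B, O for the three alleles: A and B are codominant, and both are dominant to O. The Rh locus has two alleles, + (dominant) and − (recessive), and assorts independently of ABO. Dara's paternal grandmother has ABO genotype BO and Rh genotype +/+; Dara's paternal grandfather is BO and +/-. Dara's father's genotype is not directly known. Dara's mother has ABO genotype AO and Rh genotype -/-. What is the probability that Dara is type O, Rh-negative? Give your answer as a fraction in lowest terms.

1/16

Dara's father's ABO genotype from BO × BO: 1/4 BB, 1/2 BO, 1/4 OO.
Crossing each possibility with the mother AO and summing P(type O): 1/4·0 + 1/2·1/4 + 1/4·1/2 = 1/4.
Similarly for Rh via the father's Rh distribution: P(Rh-) = 1/4.
Independent loci: 1/4 × 1/4 = 1/16.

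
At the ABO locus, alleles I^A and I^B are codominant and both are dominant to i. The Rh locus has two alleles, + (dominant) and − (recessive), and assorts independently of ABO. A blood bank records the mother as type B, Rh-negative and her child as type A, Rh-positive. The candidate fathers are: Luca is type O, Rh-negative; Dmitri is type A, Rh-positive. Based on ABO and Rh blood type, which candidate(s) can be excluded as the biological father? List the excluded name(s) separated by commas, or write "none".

Luca

A candidate is excluded only if no genotype consistent with his phenotype could produce a type A, Rh-positive child with a type B, Rh-negative mother.
Luca (type O, Rh-): no genotype consistent with that phenotype can produce a type-A Rh+ child with a type-B mother.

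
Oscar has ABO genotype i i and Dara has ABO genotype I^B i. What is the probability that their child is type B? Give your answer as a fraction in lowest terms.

ABO cross i i × I^B i → offspring phenotypes: 1/2 O, 1/2 B.
So P(type B) = 1/2.

1/2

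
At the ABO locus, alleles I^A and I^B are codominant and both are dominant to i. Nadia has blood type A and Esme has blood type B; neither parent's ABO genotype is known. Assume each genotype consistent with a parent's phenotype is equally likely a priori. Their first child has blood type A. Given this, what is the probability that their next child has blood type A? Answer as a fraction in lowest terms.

Possible genotypes: Nadia ∈ {I^A I^A, I^A i}; Esme ∈ {I^B I^B, I^B i}.
Weight each parental genotype pair by prior × P(type-A child):
  I^A I^A × I^B i: posterior weight 2/3; P(next child type A) = 1/2.
  I^A i × I^B i: posterior weight 1/3; P(next child type A) = 1/4.
Weighted sum = 5/12.

5/12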